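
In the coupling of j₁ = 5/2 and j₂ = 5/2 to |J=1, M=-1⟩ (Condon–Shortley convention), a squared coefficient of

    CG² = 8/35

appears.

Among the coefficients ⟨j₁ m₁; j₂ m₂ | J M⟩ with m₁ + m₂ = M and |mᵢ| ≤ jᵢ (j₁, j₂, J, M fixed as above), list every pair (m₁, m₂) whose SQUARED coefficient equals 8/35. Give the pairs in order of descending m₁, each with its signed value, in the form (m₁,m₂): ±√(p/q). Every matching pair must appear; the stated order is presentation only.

Admissible pairs with m₁+m₂ = M = -1: (-5/2,3/2), (-3/2,1/2), (-1/2,-1/2), (1/2,-3/2), (3/2,-5/2)
  (m₁,m₂)=(3/2,-5/2): CG² = 1/7, CG = +√(1/7)
  (m₁,m₂)=(1/2,-3/2): CG² = 8/35, CG = −√(8/35)   ← matches the target
  (m₁,m₂)=(-1/2,-1/2): CG² = 9/35, CG = +√(9/35)
  (m₁,m₂)=(-3/2,1/2): CG² = 8/35, CG = −√(8/35)   ← matches the target
  (m₁,m₂)=(-5/2,3/2): CG² = 1/7, CG = +√(1/7)
Pairs with CG² = 8/35: (1/2,-3/2): −√(8/35); (-3/2,1/2): −√(8/35)

(1/2,-3/2): −√(8/35); (-3/2,1/2): −√(8/35)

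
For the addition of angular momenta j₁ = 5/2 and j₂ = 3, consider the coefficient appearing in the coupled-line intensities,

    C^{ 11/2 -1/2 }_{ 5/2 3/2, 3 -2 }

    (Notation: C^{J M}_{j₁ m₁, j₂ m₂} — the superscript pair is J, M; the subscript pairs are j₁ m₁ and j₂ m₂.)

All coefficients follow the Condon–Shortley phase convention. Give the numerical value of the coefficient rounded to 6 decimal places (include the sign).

j₁+j₂−J=0  J+j₁−j₂=5  J−j₁+j₂=6  j₁+j₂+J+1=12
(j₁±m₁, j₂±m₂, J±M) = (4,1,1,5,5,6)
P² = 41472000/77
sum k=0..0:
  [0] +1/2880 = 1/2880
S = 1/2880
C² = P²·S² = 5/77 ; C = +0.254824

+√(5/77) ≈ +0.254824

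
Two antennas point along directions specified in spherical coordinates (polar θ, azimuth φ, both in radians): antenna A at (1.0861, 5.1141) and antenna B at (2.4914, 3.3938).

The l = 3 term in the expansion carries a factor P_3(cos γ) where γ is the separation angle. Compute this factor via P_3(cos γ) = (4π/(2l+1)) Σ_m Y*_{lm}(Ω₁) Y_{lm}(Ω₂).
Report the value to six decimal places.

Summing Y*_{l m}(θ₁,φ₁)·Y_{l m}(θ₂,φ₂) over m ∈ [−3, 3]; prefactor 4π/(2·3+1) = 1.795196:
  m=-3: (-0.269912, 0.103345) × (-0.067297, 0.063531) = (0.011599, -0.024103)  (running Σ = (0.011599, -0.024103))
  m=-2: (-0.258819, -0.268321) × (-0.260960, 0.144062) = (0.106196, 0.032735)  (running Σ = (0.117795, 0.008632))
  m=-1: (0.009559, -0.022503) × (-0.410682, 0.105830) = (-0.001544, 0.010253)  (running Σ = (0.116250, 0.018885))
  m=0: (-0.332889, -0.000000) × (-0.049848, 0.000000) = (0.016594, 0.000000)  (running Σ = (0.132844, 0.018885))
  m=1: (-0.009559, -0.022503) × (0.410682, 0.105830) = (-0.001544, -0.010253)  (running Σ = (0.131300, 0.008632))
  m=2: (-0.258819, 0.268321) × (-0.260960, -0.144062) = (0.106196, -0.032735)  (running Σ = (0.237496, -0.024103))
  m=3: (0.269912, 0.103345) × (0.067297, 0.063531) = (0.011599, 0.024103)  (running Σ = (0.249095, 0.000000))
Accumulated sum (0.249095, 0.000000); after 4π/(2l+1) scaling, (0.447174, 0.000000) ⇒ P_3 = 0.447174

0.447174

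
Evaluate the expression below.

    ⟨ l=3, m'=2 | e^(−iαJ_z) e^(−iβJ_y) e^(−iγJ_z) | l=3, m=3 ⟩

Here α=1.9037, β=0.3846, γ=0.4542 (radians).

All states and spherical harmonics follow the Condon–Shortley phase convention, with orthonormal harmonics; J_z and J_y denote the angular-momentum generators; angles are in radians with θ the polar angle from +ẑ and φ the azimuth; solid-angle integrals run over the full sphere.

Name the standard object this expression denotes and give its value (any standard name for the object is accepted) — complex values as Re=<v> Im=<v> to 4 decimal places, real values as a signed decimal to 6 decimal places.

Wigner D-matrix element, Re=0.1885 Im=0.3827

This is a Wigner D-matrix element — the rotation-matrix element ⟨l m'| R(α,β,γ) |l m⟩ in the angular-momentum basis.
First d^3_{2,3}(β=0.3846), then the phase factors e^{-i(2)α} and e^{-i(3)γ}:
Half-angle: c=0.981567, s=0.191117. N=√(120·1·720·1)=293.938769
Admissible k: 1..1 (factorial args all ≥0)
  k=1: (−1)^0·293.9388/(120)·0.9816^5·0.1911^1 = +0.426555
d^3_{2,3}(0.3846) = +0.426555
Phases: e^{-i·(2)·1.9037}=-0.786418+0.617694i, e^{-i·(3)·0.4542}=+0.206696-0.978405i ⇒ D=+0.188455+0.382667i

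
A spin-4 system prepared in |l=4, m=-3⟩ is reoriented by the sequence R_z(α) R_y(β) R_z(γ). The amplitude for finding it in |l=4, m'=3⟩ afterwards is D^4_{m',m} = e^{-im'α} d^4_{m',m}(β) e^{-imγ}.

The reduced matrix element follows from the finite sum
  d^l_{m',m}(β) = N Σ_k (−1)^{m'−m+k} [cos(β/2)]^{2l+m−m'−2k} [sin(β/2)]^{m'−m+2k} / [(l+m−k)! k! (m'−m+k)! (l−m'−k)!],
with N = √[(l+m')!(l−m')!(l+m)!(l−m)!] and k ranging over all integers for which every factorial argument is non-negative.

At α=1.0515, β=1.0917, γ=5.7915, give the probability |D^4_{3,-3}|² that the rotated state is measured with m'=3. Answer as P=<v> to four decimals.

P=0.0090

Split into d^4_{3,-3}(β=1.0917) × two z-phases.
With c≡cos(β/2)=0.854686 and s≡sin(β/2)=0.519145, N=[5040·1·1·5040]^{1/2}=5040.000000
The bounds max(0,m−m')=0 and min(l+m,l−m')=1 give 2 terms
  k=0: (−1)^6·5040.0000/(720)·0.8547^2·0.5191^6 = +0.100102
  k=1: (−1)^7·5040.0000/(5040)·0.8547^0·0.5191^8 = -0.005276
d^4_{3,-3}(1.0917) = +0.100102 -0.005276 = +0.094826
|D^4_{3,-3}|² = |d^4_{3,-3}(β)|² = (+0.094826)² = 0.008992 (the z-rotation phases have unit modulus)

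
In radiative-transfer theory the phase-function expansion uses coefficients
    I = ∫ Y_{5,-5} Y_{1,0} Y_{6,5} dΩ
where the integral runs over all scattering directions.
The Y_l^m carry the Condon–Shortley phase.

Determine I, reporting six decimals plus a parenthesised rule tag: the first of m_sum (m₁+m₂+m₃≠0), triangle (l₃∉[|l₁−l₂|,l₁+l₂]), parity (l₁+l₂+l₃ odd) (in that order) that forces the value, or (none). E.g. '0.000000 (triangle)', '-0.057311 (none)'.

m-sum 0 ✓  L=12 even ✓  4≤6≤6 ✓
Π(2lᵢ+1) = 11×3×13 = 429
triangle coeff Δ(5,1,6) = 1/858
Σ_t [0,0]: t=0:+1/14400 = 1/14400
(3j)²=6/143 [(5 1 6; 0 0 0)], sign=+1
Σ_t [0,0]: t=0:+1/3628800 = 1/3628800
(3j)²=1/78 [(5 1 6; -5 0 5)], sign=-1
⇒ 4πI² = 3/13
I = (-1)√(3/13/(4π)) = -0.13551395
No selection rule forces the value: the integral is nonzero (none).

-0.135514 (none)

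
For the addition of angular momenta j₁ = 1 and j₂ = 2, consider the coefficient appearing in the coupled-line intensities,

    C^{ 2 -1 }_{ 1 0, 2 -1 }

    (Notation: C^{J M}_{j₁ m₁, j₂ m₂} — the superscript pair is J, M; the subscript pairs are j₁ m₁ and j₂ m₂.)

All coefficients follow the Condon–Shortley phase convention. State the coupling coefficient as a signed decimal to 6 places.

√[5·1!1!3!/6! · 1!1!1!3!1!3!] = √(3/2)
  +(−1)^0/∏(0,1,1,1,0,2)! = 1/2  (running 1/2)
  +(−1)^1/∏(1,0,0,0,1,3)! = -1/6  (running 1/3)
⟨..|..⟩ = √(3/2)·(1/3) = +0.408248

+0.408248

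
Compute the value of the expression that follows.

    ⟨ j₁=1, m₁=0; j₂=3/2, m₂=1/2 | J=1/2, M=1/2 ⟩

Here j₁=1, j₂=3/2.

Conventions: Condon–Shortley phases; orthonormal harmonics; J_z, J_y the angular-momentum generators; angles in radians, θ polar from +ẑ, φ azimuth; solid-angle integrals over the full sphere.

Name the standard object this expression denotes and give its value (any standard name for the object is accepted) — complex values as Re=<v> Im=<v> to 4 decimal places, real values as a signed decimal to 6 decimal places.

This is a Clebsch–Gordan (vector-coupling) coefficient.
√[2·2!0!1!/4! · 1!1!2!1!1!0!] = √(1/3)
  +(−1)^1/∏(1,1,0,1,0,0)! = -1  (running -1)
⟨..|..⟩ = √(1/3)·(-1) = -0.577350

Clebsch–Gordan coefficient, −√(1/3) ≈ -0.577350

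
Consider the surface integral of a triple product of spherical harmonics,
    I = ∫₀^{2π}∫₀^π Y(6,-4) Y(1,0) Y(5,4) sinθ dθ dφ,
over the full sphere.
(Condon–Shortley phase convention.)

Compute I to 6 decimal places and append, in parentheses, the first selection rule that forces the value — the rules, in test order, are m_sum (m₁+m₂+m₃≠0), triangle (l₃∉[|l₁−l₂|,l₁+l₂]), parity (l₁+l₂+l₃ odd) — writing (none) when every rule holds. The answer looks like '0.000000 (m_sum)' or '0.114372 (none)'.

Checks pass: Σm=0; 12 even; l₃=5∈[5,7].
(2·6+1)(2·1+1)(2·5+1) = 429
Δ: 2! 10! 0! / 13! → 1/858
sum: t=1:−1/14400 = -1/14400
3j²(6 1 5; 0 0 0) = Δ·Π!·Σ² = 6/143  (sign +1)
sum: t=1:−1/362880 = -1/362880
3j²(6 1 5; -4 0 4) = Δ·Π!·Σ² = 10/429  (sign +1)
combine: 4πI² = 429·6/143·10/429 = 60/143
take √, sign +1: I = 0.18272698
No selection rule forces the value: the integral is nonzero (none).

0.182727 (none)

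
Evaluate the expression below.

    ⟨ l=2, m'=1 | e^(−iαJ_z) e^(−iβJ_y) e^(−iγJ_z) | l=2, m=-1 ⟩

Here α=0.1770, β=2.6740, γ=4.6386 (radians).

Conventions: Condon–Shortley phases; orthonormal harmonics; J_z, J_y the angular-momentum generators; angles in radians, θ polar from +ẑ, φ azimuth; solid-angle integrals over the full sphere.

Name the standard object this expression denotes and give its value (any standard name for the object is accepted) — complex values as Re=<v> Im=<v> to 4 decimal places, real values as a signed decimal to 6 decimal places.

Wigner D-matrix element, Re=0.1844 Im=0.7199

This is a Wigner D-matrix element — the rotation-matrix element ⟨l m'| R(α,β,γ) |l m⟩ in the angular-momentum basis.
Split into d^2_{1,-1}(β=2.6740) × two z-phases.
c=cos(2.674000/2)=0.231672, s=sin(2.674000/2)=0.972794; N=√[6·1·1·6]=6.000000
k: max(0,(-1)−(1))=0 … min(2+(-1),2−(1))=1
  k=0: (−1)^2·6.0000/(2)·0.2317^2·0.9728^2 = +0.152374
  k=1: (−1)^3·6.0000/(6)·0.2317^0·0.9728^4 = -0.895537
d^2_{1,-1}(2.6740) = +0.152374 -0.895537 = -0.743163
D = (+0.984376-0.176077i)·(-0.743163)·(-0.073722-0.997279i) = +0.184429+0.719914i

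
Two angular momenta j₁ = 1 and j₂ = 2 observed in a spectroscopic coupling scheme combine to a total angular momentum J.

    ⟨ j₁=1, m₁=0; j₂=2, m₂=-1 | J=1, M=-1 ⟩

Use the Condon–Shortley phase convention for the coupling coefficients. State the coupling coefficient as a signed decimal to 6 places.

√[3·2!0!2!/5! · 1!1!1!3!0!2!] = √(6/5)
  +(−1)^1/∏(1,1,0,0,0,2)! = -1/2  (running -1/2)
⟨..|..⟩ = √(6/5)·(-1/2) = -0.547723

-0.547723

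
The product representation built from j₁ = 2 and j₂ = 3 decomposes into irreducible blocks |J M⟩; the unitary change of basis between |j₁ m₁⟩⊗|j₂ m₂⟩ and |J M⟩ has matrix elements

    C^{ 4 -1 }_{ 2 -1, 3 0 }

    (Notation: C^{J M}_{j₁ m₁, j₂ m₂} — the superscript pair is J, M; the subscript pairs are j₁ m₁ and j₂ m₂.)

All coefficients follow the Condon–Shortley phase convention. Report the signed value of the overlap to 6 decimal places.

-0.462910

j₁+j₂−J=1  J+j₁−j₂=3  J−j₁+j₂=5  j₁+j₂+J+1=10
(j₁±m₁, j₂±m₂, J±M) = (1,3,3,3,3,5)
P² = 1944/7
sum k=0..1:
  [0] +1/72 = 1/72
  [1] −1/24 = -1/24
S = -1/36
C² = P²·S² = 3/14 ; C = -0.462910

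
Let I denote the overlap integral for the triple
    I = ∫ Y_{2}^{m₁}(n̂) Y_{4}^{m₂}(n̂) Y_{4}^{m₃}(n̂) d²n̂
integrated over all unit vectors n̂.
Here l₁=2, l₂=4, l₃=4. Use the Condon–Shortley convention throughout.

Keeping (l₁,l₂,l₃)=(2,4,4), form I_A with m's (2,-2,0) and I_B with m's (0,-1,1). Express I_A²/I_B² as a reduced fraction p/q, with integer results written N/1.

Same 2,4,4: normalisation and zero-m 3j drop out of the ratio.
A: Δ: 2! 2! 6! / 11! → 1/13860; sum: t=0:+1/192 = 1/192; 3j²(2 4 4; 2 -2 0) = Δ·Π!·Σ² = 3/77  (sign +1)
B: Δ: 2! 2! 6! / 11! → 1/13860; sum: t=0:+1/144 t=1:−1/48 t=2:+1/480 = -17/1440; 3j²(2 4 4; 0 -1 1) = Δ·Π!·Σ² = 289/13860  (sign +1)
I_A²/I_B² = (3/77)/(289/13860) = 540/289

540/289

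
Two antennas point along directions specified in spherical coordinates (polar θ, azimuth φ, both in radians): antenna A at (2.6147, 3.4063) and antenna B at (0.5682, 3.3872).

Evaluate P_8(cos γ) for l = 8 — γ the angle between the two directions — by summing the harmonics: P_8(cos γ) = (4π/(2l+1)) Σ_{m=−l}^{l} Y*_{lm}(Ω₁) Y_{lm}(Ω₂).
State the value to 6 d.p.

Expand P_8 via completeness: Σ_{m} conj(Y_{8,m}) at Ω₁ times Y_{8,m} at Ω₂ —
  m=-8: Y*=-0.001096+0.001800i  Y=-0.001391-0.003346i  product +0.000008+0.000001i
  m=-7: Y*=-0.004034+0.013915i  Y=+0.003358+0.022455i  product -0.000326-0.000044i
  m=-6: Y*=-0.001084+0.062106i  Y=+0.008561-0.087839i  product +0.005446+0.000627i
  m=-5: Y*=+0.045392+0.179822i  Y=-0.079578+0.223004i  product -0.043713-0.004187i
  m=-4: Y*=+0.189232+0.336746i  Y=+0.241422-0.361847i  product +0.167535+0.012825i
  m=-3: Y*=+0.359640+0.365970i  Y=-0.357907+0.324722i  product -0.247556-0.014200i
  m=-2: Y*=+0.244346+0.142975i  Y=+0.127235-0.068064i  product +0.040821+0.001560i
  m=-1: Y*=-0.256319-0.069480i  Y=+0.350354-0.087823i  product -0.095905-0.001832i
  m=+0: Y*=-0.386741-0.000000i  Y=-0.275627+0.000000i  product +0.106596+0.000000i
  m=+1: Y*=+0.256319-0.069480i  Y=-0.350354-0.087823i  product -0.095905+0.001832i
  m=+2: Y*=+0.244346-0.142975i  Y=+0.127235+0.068064i  product +0.040821-0.001560i
  m=+3: Y*=-0.359640+0.365970i  Y=+0.357907+0.324722i  product -0.247556+0.014200i
  m=+4: Y*=+0.189232-0.336746i  Y=+0.241422+0.361847i  product +0.167535-0.012825i
  m=+5: Y*=-0.045392+0.179822i  Y=+0.079578+0.223004i  product -0.043713+0.004187i
  m=+6: Y*=-0.001084-0.062106i  Y=+0.008561+0.087839i  product +0.005446-0.000627i
  m=+7: Y*=+0.004034+0.013915i  Y=-0.003358+0.022455i  product -0.000326+0.000044i
  m=+8: Y*=-0.001096-0.001800i  Y=-0.001391+0.003346i  product +0.000008-0.000001i
Accumulated sum -0.240783-0.000000i; after 4π/(2l+1) scaling, -0.177987-0.000000i ⇒ P_8 = -0.177987

-0.177987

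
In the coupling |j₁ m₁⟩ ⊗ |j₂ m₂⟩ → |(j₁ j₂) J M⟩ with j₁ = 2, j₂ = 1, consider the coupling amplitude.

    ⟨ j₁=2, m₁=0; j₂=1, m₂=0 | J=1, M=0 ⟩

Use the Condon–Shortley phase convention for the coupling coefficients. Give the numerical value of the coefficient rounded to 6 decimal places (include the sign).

−√(2/5) = -0.632456

triangle: 2!×2!×0!/5! = 4/120
(j±m)!: 2!×2!×1!×1!×1!×1! = 4
prefactor² = (2J+1)×Δ×N² = 2/5
  k=1: −1/(1!×1!×1!×0!×1!×0!) = -1
Σ = -1  ⇒  CG² = 2/5×(-1)² = 2/5
CG = −√(2/5) = -0.632456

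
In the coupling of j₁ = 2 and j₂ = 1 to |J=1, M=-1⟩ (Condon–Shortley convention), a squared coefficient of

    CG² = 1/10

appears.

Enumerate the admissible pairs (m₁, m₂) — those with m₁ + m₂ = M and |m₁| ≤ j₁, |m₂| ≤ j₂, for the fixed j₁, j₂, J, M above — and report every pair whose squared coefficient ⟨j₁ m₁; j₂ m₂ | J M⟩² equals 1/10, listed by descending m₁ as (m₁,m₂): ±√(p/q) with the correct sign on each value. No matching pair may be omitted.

Admissible pairs with m₁+m₂ = M = -1: (-2,1), (-1,0), (0,-1)
  (m₁,m₂)=(0,-1): CG² = 1/10, CG = +√(1/10)   ← matches the target
  (m₁,m₂)=(-1,0): CG² = 3/10, CG = −√(3/10)
  (m₁,m₂)=(-2,1): CG² = 3/5, CG = +√(3/5)
Pairs with CG² = 1/10: (0,-1): +√(1/10)

(0,-1): +√(1/10)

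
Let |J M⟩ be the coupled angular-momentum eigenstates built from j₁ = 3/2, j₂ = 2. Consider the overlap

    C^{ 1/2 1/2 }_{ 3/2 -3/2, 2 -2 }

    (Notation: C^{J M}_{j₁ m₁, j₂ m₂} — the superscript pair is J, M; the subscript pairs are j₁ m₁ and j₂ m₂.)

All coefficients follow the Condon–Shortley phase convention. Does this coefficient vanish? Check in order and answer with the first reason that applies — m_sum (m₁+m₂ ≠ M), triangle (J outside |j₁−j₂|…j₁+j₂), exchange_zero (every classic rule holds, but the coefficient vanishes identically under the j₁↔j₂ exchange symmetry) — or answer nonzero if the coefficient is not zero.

m_sum

m-sum: m₁+m₂ = -3/2+(-2) = -7/2, M = 1/2  ✗ ⇒ coefficient is 0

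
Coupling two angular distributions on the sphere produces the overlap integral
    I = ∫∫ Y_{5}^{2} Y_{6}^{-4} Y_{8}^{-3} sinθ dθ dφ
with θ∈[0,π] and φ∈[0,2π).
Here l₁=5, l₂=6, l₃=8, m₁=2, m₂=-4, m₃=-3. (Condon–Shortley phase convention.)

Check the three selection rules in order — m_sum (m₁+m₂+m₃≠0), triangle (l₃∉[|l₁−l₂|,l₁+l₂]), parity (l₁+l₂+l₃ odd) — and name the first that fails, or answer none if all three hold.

azimuthal sum: 2 − 4 − 3 = -5  ✗
1 ≤ 8 ≤ 11 (triangle on l)
L = 5 + 6 + 8 = 19 (odd)

m_sum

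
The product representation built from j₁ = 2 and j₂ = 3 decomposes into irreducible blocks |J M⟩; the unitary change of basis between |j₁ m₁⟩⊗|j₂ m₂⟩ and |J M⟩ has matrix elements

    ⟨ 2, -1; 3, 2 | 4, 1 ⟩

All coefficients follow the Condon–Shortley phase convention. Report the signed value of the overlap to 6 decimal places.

j₁+j₂−J=1  J+j₁−j₂=3  J−j₁+j₂=5  j₁+j₂+J+1=10
(j₁±m₁, j₂±m₂, J±M) = (1,3,5,1,5,3)
P² = 6480/7
sum k=0..1:
  [0] +1/720 = 1/720
  [1] −1/48 = -1/48
S = -7/360
C² = P²·S² = 7/20 ; C = -0.591608

−√(7/20) ≈ -0.591608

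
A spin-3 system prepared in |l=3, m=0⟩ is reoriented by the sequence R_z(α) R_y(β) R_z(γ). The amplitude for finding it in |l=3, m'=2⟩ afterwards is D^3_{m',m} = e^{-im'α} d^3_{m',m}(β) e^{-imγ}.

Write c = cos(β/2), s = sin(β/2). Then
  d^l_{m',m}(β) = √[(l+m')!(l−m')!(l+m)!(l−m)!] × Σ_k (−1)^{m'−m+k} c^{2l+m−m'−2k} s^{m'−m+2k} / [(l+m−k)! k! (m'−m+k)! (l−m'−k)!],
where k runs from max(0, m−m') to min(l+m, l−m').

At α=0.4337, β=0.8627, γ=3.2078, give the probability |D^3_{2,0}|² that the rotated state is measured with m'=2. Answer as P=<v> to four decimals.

Split into d^3_{2,0}(β=0.8627) × two z-phases.
c=cos(0.862700/2)=0.908402, s=sin(0.862700/2)=0.418098; N=√[120·1·6·6]=65.726707
Admissible k: 0..1 (factorial args all ≥0)
  k=0: (−1)^2·65.7267/(12)·0.9084^4·0.4181^2 = +0.651971
  k=1: (−1)^3·65.7267/(12)·0.9084^2·0.4181^4 = -0.138111
d^3_{2,0}(0.8627) = +0.651971 -0.138111 = +0.513861
|D^3_{2,0}|² = |d^3_{2,0}(β)|² = (+0.513861)² = 0.264053 (the z-rotation phases have unit modulus)

P=0.2641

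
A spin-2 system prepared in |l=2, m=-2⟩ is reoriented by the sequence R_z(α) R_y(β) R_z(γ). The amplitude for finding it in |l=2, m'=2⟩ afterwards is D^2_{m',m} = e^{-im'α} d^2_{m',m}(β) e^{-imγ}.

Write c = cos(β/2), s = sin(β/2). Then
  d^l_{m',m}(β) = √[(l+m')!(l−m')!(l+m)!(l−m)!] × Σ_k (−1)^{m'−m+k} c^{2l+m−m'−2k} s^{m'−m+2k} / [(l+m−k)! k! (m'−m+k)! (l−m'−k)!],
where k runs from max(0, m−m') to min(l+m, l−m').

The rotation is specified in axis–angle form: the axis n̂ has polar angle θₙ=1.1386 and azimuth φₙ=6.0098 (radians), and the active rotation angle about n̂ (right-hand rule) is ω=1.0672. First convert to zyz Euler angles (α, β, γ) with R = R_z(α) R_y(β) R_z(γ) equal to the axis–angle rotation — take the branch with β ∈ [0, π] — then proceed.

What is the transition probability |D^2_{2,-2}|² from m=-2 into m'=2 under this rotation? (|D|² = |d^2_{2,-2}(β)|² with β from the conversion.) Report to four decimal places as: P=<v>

Axis–angle → zyz. n̂ = (sinθₙcosφₙ, sinθₙsinφₙ, cosθₙ) = (+0.874325, -0.245166, +0.418866), ω = 1.0672.
R = I cosω + sinω [n̂]ₓ + (1−cosω) n̂n̂ᵀ gives
  R = [+0.878119, -0.477777, -0.025237; +0.255953, +0.513679, -0.818915; +0.404222, +0.712645, +0.573360]
β = atan2(√(R₁₃²+R₂₃²), R₃₃) = 0.960196; α = atan2(R₂₃, R₁₃) mod 2π = 4.681582; γ = atan2(R₃₂, −R₃₁) mod 2π = 2.086760
First d^2_{2,-2}(β=0.9602), then the phase factors e^{-i(2)α} and e^{-i(-2)γ}:
Half-angle: c=0.886950, s=0.461866. N=√(24·1·1·24)=24.000000
Admissible k: 0..0 (factorial args all ≥0)
  k=0: (−1)^4·24.0000/(24)·0.8869^0·0.4619^4 = +0.045506
d^2_{2,-2}(0.9602) = +0.045506
|D^2_{2,-2}|² = |d^2_{2,-2}(β)|² = (+0.045506)² = 0.002071 (the z-rotation phases have unit modulus)

P=0.0021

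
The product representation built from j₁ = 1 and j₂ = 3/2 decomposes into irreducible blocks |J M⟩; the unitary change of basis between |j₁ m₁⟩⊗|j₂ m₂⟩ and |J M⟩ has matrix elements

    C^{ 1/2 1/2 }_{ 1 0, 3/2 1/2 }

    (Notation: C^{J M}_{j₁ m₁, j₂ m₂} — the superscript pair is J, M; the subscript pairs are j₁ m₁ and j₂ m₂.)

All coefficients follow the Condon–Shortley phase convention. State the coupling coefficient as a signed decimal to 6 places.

-0.577350

√[2·2!0!1!/4! · 1!1!2!1!1!0!] = √(1/3)
  +(−1)^1/∏(1,1,0,1,0,0)! = -1  (running -1)
⟨..|..⟩ = √(1/3)·(-1) = -0.577350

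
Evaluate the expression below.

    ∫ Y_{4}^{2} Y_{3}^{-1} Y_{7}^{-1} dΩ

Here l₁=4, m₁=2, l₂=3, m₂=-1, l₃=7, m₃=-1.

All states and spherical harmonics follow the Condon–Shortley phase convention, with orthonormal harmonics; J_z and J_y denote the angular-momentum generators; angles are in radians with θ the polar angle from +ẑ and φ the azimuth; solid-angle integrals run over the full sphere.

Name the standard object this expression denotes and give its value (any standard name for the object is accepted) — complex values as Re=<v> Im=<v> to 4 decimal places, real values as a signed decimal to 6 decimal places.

This is a Gaunt coefficient — the integral of a triple product of spherical harmonics over the sphere.
Checks pass: Σm=0; 14 even; l₃=7∈[1,7].
(2·4+1)(2·3+1)(2·7+1) = 945
Δ: 0! 8! 6! / 15! → 1/45045
sum: t=0:+1/20736 = 1/20736
3j²(4 3 7; 0 0 0) = Δ·Π!·Σ² = 35/1287  (sign -1)
sum: t=0:+1/69120 = 1/69120
3j²(4 3 7; 2 -1 -1) = Δ·Π!·Σ² = 4/429  (sign +1)
combine: 4πI² = 945·35/1287·4/429 = 4900/20449
take √, sign -1: I = -0.13808836

Gaunt coefficient, -0.138088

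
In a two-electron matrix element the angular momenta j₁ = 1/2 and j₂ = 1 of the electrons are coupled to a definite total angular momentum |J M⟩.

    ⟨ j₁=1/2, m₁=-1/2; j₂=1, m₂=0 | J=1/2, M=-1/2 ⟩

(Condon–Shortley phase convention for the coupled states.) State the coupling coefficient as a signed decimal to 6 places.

−√(1/3) = -0.577350

√[2·1!0!1!/3! · 0!1!1!1!0!1!] = √(1/3)
  +(−1)^1/∏(1,0,0,0,0,1)! = -1  (running -1)
⟨..|..⟩ = √(1/3)·(-1) = -0.577350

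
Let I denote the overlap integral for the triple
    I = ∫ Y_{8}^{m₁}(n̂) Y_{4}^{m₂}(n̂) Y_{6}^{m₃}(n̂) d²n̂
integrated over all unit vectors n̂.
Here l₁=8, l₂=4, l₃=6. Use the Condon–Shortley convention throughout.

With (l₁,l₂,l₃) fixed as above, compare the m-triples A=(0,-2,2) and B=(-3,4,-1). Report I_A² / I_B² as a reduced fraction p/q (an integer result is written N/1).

507/539

l's match ⇒ only the (l;m) 3-j factors differ between A and B.
A: triangle coeff Δ(8,4,6) = 1/23279256; Σ_t [0,2]: t=0:+1/116121600 t=1:−1/3628800 t=2:+1/1658880 = 13/38707200; (3j)²=39/3553 [(8 4 6; 0 -2 2)], sign=+1
B: triangle coeff Δ(8,4,6) = 1/23279256; Σ_t [6,6]: t=6:+1/20736000 = 1/20736000; (3j)²=49/4199 [(8 4 6; -3 4 -1)], sign=-1
I_A²/I_B² = (39/3553)/(49/4199) = 507/539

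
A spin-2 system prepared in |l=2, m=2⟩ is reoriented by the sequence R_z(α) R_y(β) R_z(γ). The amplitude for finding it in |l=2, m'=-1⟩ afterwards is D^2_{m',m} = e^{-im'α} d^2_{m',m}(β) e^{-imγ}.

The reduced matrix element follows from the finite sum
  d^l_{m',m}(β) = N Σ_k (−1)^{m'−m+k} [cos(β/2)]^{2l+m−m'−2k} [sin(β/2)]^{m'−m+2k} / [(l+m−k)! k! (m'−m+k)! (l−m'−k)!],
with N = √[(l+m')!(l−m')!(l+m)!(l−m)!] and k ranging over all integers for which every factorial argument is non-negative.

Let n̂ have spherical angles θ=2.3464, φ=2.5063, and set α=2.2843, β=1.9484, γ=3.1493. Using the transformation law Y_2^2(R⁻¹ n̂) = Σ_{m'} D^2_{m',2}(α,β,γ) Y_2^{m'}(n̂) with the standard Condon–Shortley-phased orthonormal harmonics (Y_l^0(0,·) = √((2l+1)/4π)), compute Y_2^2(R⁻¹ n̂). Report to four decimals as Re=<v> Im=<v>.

Re=0.0512 Im=0.0471

Need the full column D^2_{m',2} for m'=−2..2 at α=2.2843, β=1.9484, γ=3.1493.
cos(β/2)=0.561830, sin(β/2)=0.827253
d^2_{-2,2}: single k=4 term ⇒ +0.468331;  D = -0.074245-0.462408i
d^2_{-1,2}: single k=3 term ⇒ +0.636135;  D = -0.408879+0.487325i
d^2_{0,2}: single k=2 term ⇒ +0.529129;  D = +0.529067-0.008156i
d^2_{1,2}: single k=1 term ⇒ +0.293415;  D = -0.195433-0.218857i
d^2_{2,2}: single k=0 term ⇒ +0.099637;  D = -0.012756+0.098817i
Y_2^{m'}(θ=2.3464,φ=2.5063) and Σ D·Y over m':
  (-0.0742-0.4624i)·(+0.0582+0.1881i)  (-0.4089+0.4873i)·(+0.3109+0.2292i)  (+0.5291-0.0082i)·(+0.1484+0.0000i)  (-0.1954-0.2189i)·(-0.3109+0.2292i)  (-0.0128+0.0988i)·(+0.0582-0.1881i)
Y_2^2(R⁻¹ n̂) = +0.051160+0.047073i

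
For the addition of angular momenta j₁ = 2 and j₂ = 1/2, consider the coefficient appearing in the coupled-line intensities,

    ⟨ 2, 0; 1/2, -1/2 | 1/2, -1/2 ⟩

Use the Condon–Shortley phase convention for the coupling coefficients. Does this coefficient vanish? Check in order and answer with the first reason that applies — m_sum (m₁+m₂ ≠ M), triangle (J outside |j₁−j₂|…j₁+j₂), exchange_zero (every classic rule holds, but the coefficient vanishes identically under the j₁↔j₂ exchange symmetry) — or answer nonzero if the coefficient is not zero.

m-sum: m₁+m₂ = 0+(-1/2) = -1/2, M = -1/2  ✓
triangle: need |j₁−j₂| ≤ J ≤ j₁+j₂, i.e. J ∈ [3/2, 5/2]; J = 1/2 is outside ✗ ⇒ coefficient is 0

triangle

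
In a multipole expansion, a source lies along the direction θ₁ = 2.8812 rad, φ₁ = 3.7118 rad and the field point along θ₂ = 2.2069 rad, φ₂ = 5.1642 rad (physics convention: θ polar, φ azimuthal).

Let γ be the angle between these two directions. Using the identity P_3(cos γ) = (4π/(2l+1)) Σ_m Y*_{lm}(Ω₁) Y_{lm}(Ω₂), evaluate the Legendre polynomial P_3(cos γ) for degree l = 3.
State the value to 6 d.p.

Expand P_3 via completeness: Σ_{m} conj(Y_{3,m}) at Ω₁ times Y_{3,m} at Ω₂ —
  [-3]  conj(Y_{3,-3})(Ω₁) = (0.000992, -0.007051) ; Y_{3,-3}(Ω₂) = (-0.212159, -0.046411) ; Δ = (-0.000538, 0.001450)
  [-2]  conj(Y_{3,-2})(Ω₁) = (-0.027311, -0.059490) ; Y_{3,-2}(Ω₂) = (0.243091, -0.308623) ; Δ = (-0.024999, -0.006033)
  [-1]  conj(Y_{3,-1})(Ω₁) = (-0.256954, -0.164774) ; Y_{3,-1}(Ω₂) = (0.086781, 0.178822) ; Δ = (0.007167, -0.060248)
  [+0]  conj(Y_{3,0})(Ω₁) = (-0.601681, -0.000000) ; Y_{3,0}(Ω₂) = (0.273884, 0.000000) ; Δ = (-0.164791, -0.000000)
  [+1]  conj(Y_{3,1})(Ω₁) = (0.256954, -0.164774) ; Y_{3,1}(Ω₂) = (-0.086781, 0.178822) ; Δ = (0.007167, 0.060248)
  [+2]  conj(Y_{3,2})(Ω₁) = (-0.027311, 0.059490) ; Y_{3,2}(Ω₂) = (0.243091, 0.308623) ; Δ = (-0.024999, 0.006033)
  [+3]  conj(Y_{3,3})(Ω₁) = (-0.000992, -0.007051) ; Y_{3,3}(Ω₂) = (0.212159, -0.046411) ; Δ = (-0.000538, -0.001450)
Accumulated sum (-0.201531, -0.000000); after 4π/(2l+1) scaling, (-0.361787, -0.000000) ⇒ P_3 = -0.361787

-0.361787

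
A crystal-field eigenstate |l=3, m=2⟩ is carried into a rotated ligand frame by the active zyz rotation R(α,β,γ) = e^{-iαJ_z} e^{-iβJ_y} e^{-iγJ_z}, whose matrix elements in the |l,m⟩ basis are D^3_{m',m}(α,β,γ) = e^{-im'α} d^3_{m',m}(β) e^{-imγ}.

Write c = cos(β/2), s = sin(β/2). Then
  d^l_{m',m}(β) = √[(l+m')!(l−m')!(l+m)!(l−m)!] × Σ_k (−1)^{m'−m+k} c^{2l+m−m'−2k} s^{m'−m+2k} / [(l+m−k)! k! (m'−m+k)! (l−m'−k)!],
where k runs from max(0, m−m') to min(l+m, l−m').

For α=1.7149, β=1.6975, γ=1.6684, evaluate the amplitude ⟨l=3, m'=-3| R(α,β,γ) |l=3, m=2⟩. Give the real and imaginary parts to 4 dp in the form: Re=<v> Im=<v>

Re=-0.0905 Im=0.3746

D^3_{-3,2}(1.7149,1.6975,1.6684) = e^{-i·-3·1.7149}·d^3_{-3,2}(1.6975)·e^{-i·2·1.6684}. Compute d first:
With c≡cos(β/2)=0.660922 and s≡sin(β/2)=0.750455, N=[1·720·120·1]^{1/2}=293.938769
k∈{5} keeps every argument non-negative
  k=5: (−1)^0·293.9388/(120)·0.6609^1·0.7505^5 = +0.385344
d^3_{-3,2}(1.6975) = +0.385344
D = (+0.418970-0.908000i)·(+0.385344)·(-0.981007+0.193970i) = -0.090513+0.374563i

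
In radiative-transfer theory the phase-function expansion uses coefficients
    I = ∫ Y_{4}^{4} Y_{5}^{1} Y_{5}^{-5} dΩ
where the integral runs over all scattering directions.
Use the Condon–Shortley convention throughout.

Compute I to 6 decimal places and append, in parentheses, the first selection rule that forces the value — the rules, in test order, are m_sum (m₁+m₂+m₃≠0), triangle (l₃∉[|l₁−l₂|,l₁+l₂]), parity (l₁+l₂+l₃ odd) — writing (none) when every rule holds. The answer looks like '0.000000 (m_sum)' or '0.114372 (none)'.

Rules hold: Σm=0, L=14 even, 1≤5≤9.
N = 9·11·11 = 1089
Δ = 4!·4!·6!/15! = 1/3153150
Racah Σ t=0..4: t=0:+1/69120 t=1:−1/1728 t=2:+1/576 t=3:−1/1728 t=4:+1/69120 = 7/11520
⇒ 3j(4 5 5; 0 0 0)² = 2/143, sgn -1
Racah Σ t=0..0: t=0:+1/414720 = 1/414720
⇒ 3j(4 5 5; 4 1 -5)² = 2/429, sgn +1
4πI² = N·(3j₀)²·(3jₘ)² = 12/169
I = -1·√(0.0710059/4π) = -0.07516962
No selection rule forces the value: the integral is nonzero (none).

-0.075170 (none)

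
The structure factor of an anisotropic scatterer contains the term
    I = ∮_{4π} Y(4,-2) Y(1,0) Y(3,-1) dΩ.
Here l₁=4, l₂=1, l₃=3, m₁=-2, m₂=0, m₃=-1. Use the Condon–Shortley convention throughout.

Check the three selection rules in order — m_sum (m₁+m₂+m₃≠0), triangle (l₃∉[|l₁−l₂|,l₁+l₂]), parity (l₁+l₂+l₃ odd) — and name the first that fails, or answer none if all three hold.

m_sum

azimuthal sum: -2 + 0 − 1 = -3  ✗
3 ≤ 3 ≤ 5 (triangle on l)
L = 4 + 1 + 3 = 8 (even)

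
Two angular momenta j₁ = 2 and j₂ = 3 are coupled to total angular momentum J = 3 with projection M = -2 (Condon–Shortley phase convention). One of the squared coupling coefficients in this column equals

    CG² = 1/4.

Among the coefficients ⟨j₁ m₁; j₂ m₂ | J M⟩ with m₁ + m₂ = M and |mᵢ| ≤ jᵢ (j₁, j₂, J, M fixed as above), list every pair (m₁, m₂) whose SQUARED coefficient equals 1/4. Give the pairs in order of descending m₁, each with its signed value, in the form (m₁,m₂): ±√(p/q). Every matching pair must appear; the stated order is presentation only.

(-1,-1): −√(1/4)

Admissible pairs with m₁+m₂ = M = -2: (-2,0), (-1,-1), (0,-2), (1,-3)
  (m₁,m₂)=(1,-3): CG² = 5/12, CG = +√(5/12)
  (m₁,m₂)=(0,-2): CG² = 0/1, CG = 0
  (m₁,m₂)=(-1,-1): CG² = 1/4, CG = −√(1/4)   ← matches the target
  (m₁,m₂)=(-2,0): CG² = 1/3, CG = +√(1/3)
Pairs with CG² = 1/4: (-1,-1): −√(1/4)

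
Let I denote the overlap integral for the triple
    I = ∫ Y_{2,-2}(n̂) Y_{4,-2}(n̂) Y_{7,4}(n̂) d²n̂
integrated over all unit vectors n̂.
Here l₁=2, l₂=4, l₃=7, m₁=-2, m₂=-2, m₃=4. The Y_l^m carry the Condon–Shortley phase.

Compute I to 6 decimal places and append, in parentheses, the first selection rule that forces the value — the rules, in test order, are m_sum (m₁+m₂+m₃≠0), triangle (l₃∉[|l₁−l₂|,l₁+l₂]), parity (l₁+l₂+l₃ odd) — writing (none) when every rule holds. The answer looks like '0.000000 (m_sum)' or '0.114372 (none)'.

triangle: need 2≤l₃≤6, have 7; I=0

0.000000 (triangle)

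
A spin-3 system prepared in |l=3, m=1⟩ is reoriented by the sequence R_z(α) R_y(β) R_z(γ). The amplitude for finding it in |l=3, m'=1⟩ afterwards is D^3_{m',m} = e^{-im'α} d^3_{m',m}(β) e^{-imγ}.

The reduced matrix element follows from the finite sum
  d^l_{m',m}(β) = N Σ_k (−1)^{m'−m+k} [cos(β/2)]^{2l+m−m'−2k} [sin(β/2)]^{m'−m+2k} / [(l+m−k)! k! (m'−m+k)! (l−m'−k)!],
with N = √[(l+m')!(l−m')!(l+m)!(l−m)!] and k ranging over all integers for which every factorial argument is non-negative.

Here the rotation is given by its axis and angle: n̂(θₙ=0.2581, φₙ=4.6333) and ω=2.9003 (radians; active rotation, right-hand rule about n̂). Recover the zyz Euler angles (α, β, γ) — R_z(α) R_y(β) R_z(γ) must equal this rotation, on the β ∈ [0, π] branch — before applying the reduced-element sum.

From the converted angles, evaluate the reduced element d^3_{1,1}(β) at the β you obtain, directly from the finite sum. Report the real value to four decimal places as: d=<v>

Axis–angle → zyz. n̂ = (sinθₙcosφₙ, sinθₙsinφₙ, cosθₙ) = (-0.020166, -0.254446, +0.966877), ω = 2.9003.
R = I cosω + sinω [n̂]ₓ + (1−cosω) n̂n̂ᵀ gives
  R = [-0.970228, -0.220929, -0.099233; +0.241157, -0.843420, -0.480090; +0.022371, -0.489728, +0.871588]
β = atan2(√(R₁₃²+R₂₃²), R₃₃) = 0.512363; α = atan2(R₂₃, R₁₃) mod 2π = 4.508563; γ = atan2(R₃₂, −R₃₁) mod 2π = 4.666741
d^3_{1,1}(β=0.5124) via the finite sum:
c=cos(0.512363/2)=0.967365, s=sin(0.512363/2)=0.253389; N=√[24·2·24·2]=48.000000
k∈{0,1,2} keeps every argument non-negative
  k=0: (−1)^0·48.0000/(48)·0.9674^6·0.2534^0 = +0.819485
  k=1: (−1)^1·48.0000/(6)·0.9674^4·0.2534^2 = -0.449806
  k=2: (−1)^2·48.0000/(8)·0.9674^2·0.2534^4 = +0.023146
d^3_{1,1}(0.5124) = +0.819485 -0.449806 +0.023146 = +0.392826

d=0.3928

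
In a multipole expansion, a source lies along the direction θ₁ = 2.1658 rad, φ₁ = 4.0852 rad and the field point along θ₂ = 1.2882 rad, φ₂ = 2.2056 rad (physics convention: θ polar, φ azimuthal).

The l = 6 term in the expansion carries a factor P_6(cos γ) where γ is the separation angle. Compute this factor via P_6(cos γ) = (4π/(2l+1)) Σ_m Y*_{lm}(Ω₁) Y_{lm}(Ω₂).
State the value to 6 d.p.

0.290420

Term-by-term m-sum for l=6 (normalisation 4π/13 = 0.966644):
  m=-6: Y*=0.12669 - 0.09074j  Y=0.29766 - 0.23449j  product 0.01643 - 0.05672j
  m=-5: Y*=0.00206 - 0.36536j  Y=0.01236 + 0.38095j  product 0.13921 - 0.00373j
  m=-4: Y*=-0.33233 - 0.24375j  Y=0.03617 + 0.02487j  product -0.00596 - 0.01708j
  m=-3: Y*=-0.09001 + 0.02891j  Y=-0.32599 + 0.11298j  product 0.02608 - 0.01959j
  m=-2: Y*=0.09716 - 0.29674j  Y=0.01783 - 0.05740j  product -0.01530 - 0.01087j
  m=-1: Y*=-0.13108 - 0.18084j  Y=-0.18756 - 0.25466j  product -0.02147 + 0.06730j
  m=+0: Y*=0.25806 + 0.00000j  Y=0.08700 + 0.00000j  product 0.02245 + 0.00000j
  m=+1: Y*=0.13108 - 0.18084j  Y=0.18756 - 0.25466j  product -0.02147 - 0.06730j
  m=+2: Y*=0.09716 + 0.29674j  Y=0.01783 + 0.05740j  product -0.01530 + 0.01087j
  m=+3: Y*=0.09001 + 0.02891j  Y=0.32599 + 0.11298j  product 0.02608 + 0.01959j
  m=+4: Y*=-0.33233 + 0.24375j  Y=0.03617 - 0.02487j  product -0.00596 + 0.01708j
  m=+5: Y*=-0.00206 - 0.36536j  Y=-0.01236 + 0.38095j  product 0.13921 + 0.00373j
  m=+6: Y*=0.12669 + 0.09074j  Y=0.29766 + 0.23449j  product 0.01643 + 0.05672j
Total Σ_m = 0.30044 + 0.00000j. Multiply by 0.966644: 0.29042 + 0.00000j. P_6(cos γ) = 0.290420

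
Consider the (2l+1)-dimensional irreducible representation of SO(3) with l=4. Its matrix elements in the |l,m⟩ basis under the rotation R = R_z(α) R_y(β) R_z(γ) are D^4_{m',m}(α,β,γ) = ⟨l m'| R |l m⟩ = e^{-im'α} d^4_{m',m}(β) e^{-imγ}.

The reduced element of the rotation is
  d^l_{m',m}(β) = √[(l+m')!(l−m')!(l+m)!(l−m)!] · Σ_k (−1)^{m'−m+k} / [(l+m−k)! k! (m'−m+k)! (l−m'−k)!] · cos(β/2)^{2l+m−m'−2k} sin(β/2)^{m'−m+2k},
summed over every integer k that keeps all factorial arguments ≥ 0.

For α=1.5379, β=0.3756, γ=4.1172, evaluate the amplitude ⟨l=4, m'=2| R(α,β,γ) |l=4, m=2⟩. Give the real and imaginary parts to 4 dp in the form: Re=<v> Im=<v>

Split into d^4_{2,2}(β=0.3756) × two z-phases.
With c≡cos(β/2)=0.982417 and s≡sin(β/2)=0.186698, N=[720·2·720·2]^{1/2}=1440.000000
Admissible k: 0..2 (factorial args all ≥0)
  k=0: (−1)^0·1440.0000/(1440)·0.9824^8·0.1867^0 = +0.867697
  k=1: (−1)^1·1440.0000/(120)·0.9824^6·0.1867^2 = -0.376042
  k=2: (−1)^2·1440.0000/(96)·0.9824^4·0.1867^4 = +0.016976
d^4_{2,2}(0.3756) = +0.867697 -0.376042 +0.016976 = +0.508631
D = (-0.997836-0.065745i)·(+0.508631)·(-0.371309-0.928509i) = +0.157401+0.483663i

Re=0.1574 Im=0.4837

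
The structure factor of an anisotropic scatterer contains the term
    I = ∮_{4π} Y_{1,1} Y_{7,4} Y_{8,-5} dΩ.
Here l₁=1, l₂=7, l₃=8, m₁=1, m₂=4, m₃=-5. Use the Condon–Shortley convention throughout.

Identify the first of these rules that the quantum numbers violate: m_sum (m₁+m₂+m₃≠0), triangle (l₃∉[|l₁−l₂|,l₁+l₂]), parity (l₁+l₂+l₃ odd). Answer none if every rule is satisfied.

none

m₁+m₂+m₃ = 1 + 4 − 5 = 0  ✓
triangle: |1−7|=6 ≤ l₃=8 ≤ 1+7=8  ✓
parity: l₁+l₂+l₃ = 16 is even  ✓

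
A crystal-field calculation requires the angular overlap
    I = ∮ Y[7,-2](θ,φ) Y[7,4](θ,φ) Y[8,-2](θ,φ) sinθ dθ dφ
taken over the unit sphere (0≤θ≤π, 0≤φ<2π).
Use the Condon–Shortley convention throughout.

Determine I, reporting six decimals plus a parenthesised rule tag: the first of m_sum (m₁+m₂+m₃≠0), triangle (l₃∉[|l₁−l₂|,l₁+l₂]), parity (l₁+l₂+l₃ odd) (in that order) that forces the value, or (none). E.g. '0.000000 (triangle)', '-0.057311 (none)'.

0.100256 (none)

m-sum 0 ✓  L=22 even ✓  0≤8≤14 ✓
Π(2lᵢ+1) = 15×15×17 = 3825
triangle coeff Δ(7,7,8) = 1/22086194130
Σ_t [0,6]: t=0:+1/18289152000 t=1:−1/248832000 t=2:+1/24883200 t=3:−1/11943936 t=4:+1/24883200 t=5:−1/248832000 t=6:+1/18289152000 = -11/975421440
(3j)²=1750/289731 [(7 7 8; 0 0 0)], sign=-1
Σ_t [3,6]: t=3:−1/2090188800 t=4:+1/174182400 t=5:−1/99532800 t=6:+1/373248000 = -11/5225472000
(3j)²=528/96577 [(7 7 8; -2 4 -2)], sign=-1
⇒ 4πI² = 69300000/548653937
I = (+1)√(69300000/548653937/(4π)) = 0.10025648
No selection rule forces the value: the integral is nonzero (none).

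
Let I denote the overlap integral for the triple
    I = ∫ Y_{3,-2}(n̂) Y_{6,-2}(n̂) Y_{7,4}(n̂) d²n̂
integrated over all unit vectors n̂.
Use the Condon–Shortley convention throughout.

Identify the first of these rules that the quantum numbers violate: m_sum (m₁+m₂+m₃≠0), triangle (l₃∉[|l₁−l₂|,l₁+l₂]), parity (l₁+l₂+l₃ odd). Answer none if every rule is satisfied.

none

azimuthal sum: -2 − 2 + 4 = 0  ✓
3 ≤ 7 ≤ 9 (triangle on l)  ✓
L = 3 + 6 + 7 = 16 (even)  ✓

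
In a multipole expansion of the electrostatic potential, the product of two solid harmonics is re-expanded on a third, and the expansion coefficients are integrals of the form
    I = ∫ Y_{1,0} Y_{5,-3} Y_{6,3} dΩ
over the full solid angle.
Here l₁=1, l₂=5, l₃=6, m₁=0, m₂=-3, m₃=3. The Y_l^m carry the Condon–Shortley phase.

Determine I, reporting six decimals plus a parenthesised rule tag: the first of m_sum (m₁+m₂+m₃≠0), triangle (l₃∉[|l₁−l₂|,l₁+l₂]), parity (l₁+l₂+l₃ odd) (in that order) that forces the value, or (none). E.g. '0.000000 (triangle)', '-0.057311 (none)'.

m-sum 0 ✓  L=12 even ✓  4≤6≤6 ✓
Π(2lᵢ+1) = 3×11×13 = 429
triangle coeff Δ(1,5,6) = 1/858
Σ_t [0,0]: t=0:+1/14400 = 1/14400
(3j)²=6/143 [(1 5 6; 0 0 0)], sign=+1
Σ_t [0,0]: t=0:+1/80640 = 1/80640
(3j)²=9/286 [(1 5 6; 0 -3 3)], sign=-1
⇒ 4πI² = 81/143
I = (-1)√(81/143/(4π)) = -0.21230956
No selection rule forces the value: the integral is nonzero (none).

-0.212310 (none)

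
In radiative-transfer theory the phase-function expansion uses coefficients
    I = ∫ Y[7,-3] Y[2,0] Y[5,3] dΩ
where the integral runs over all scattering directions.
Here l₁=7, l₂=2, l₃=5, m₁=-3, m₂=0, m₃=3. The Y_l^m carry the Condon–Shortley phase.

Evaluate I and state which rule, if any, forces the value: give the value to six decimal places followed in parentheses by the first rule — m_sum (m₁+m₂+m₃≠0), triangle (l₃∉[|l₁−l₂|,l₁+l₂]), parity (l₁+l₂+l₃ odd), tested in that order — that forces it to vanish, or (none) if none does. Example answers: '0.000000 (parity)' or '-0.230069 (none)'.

-0.186208 (none)

m-sum 0 ✓  L=14 even ✓  5≤5≤9 ✓
Π(2lᵢ+1) = 15×5×11 = 825
triangle coeff Δ(7,2,5) = 1/15015
Σ_t [2,2]: t=2:+1/57600 = 1/57600
(3j)²=21/715 [(7 2 5; 0 0 0)], sign=-1
Σ_t [2,2]: t=2:+1/322560 = 1/322560
(3j)²=18/1001 [(7 2 5; -3 0 3)], sign=+1
⇒ 4πI² = 810/1859
I = (-1)√(810/1859/(4π)) = -0.18620781
No selection rule forces the value: the integral is nonzero (none).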